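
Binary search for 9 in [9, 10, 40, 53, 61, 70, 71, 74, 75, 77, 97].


Step 1: lo=0, hi=10, mid=5, val=70
Step 2: lo=0, hi=4, mid=2, val=40
Step 3: lo=0, hi=1, mid=0, val=9

Found at index 0


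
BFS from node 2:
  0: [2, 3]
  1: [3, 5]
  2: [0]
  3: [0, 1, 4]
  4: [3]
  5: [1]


Visit 2, enqueue [0]
Visit 0, enqueue [3]
Visit 3, enqueue [1, 4]
Visit 1, enqueue [5]
Visit 4, enqueue []
Visit 5, enqueue []

BFS order: [2, 0, 3, 1, 4, 5]


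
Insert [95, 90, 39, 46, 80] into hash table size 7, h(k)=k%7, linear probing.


Insert 95: h=4 -> slot 4
Insert 90: h=6 -> slot 6
Insert 39: h=4, 1 probes -> slot 5
Insert 46: h=4, 3 probes -> slot 0
Insert 80: h=3 -> slot 3

Table: [46, None, None, 80, 95, 39, 90]


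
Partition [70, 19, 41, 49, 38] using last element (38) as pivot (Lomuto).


Pivot: 38
  19 <= 38: swap -> [19, 70, 41, 49, 38]
Place pivot at 1: [19, 38, 41, 49, 70]

Partitioned: [19, 38, 41, 49, 70]


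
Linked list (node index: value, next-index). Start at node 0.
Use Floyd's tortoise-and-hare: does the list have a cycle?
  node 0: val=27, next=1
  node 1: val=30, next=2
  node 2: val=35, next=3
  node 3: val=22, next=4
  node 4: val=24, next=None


Floyd's tortoise (slow, +1) and hare (fast, +2):
  init: slow=0, fast=0
  step 1: slow=1, fast=2
  step 2: slow=2, fast=4
  step 3: fast -> None, no cycle

Cycle: no


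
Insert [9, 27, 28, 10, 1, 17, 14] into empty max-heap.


Insert 9: [9]
Insert 27: [27, 9]
Insert 28: [28, 9, 27]
Insert 10: [28, 10, 27, 9]
Insert 1: [28, 10, 27, 9, 1]
Insert 17: [28, 10, 27, 9, 1, 17]
Insert 14: [28, 10, 27, 9, 1, 17, 14]

Final heap: [28, 10, 27, 9, 1, 17, 14]


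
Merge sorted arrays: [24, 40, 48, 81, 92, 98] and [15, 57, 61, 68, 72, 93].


Take 15 from B
Take 24 from A
Take 40 from A
Take 48 from A
Take 57 from B
Take 61 from B
Take 68 from B
Take 72 from B
Take 81 from A
Take 92 from A
Take 93 from B

Merged: [15, 24, 40, 48, 57, 61, 68, 72, 81, 92, 93, 98]


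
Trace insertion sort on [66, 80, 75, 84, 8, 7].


Initial: [66, 80, 75, 84, 8, 7]
Insert 80: [66, 80, 75, 84, 8, 7]
Insert 75: [66, 75, 80, 84, 8, 7]
Insert 84: [66, 75, 80, 84, 8, 7]
Insert 8: [8, 66, 75, 80, 84, 7]
Insert 7: [7, 8, 66, 75, 80, 84]

Sorted: [7, 8, 66, 75, 80, 84]


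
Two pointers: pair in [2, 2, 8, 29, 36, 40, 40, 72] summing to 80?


lo=0(2)+hi=7(72)=74
lo=1(2)+hi=7(72)=74
lo=2(8)+hi=7(72)=80

Yes: 8+72=80


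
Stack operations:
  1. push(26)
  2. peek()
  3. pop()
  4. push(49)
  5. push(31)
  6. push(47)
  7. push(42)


push(26) -> [26]
peek()->26
pop()->26, []
push(49) -> [49]
push(31) -> [49, 31]
push(47) -> [49, 31, 47]
push(42) -> [49, 31, 47, 42]

Final stack: [49, 31, 47, 42]


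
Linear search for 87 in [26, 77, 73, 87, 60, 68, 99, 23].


i=0: 26!=87
i=1: 77!=87
i=2: 73!=87
i=3: 87==87 found!

Found at 3, 4 comps


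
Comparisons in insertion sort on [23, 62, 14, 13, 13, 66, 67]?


Algorithm: insertion sort
Input: [23, 62, 14, 13, 13, 66, 67]
Sorted: [13, 13, 14, 23, 62, 66, 67]

12


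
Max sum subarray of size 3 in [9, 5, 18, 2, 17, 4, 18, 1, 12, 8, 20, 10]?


[0:3]: 32
[1:4]: 25
[2:5]: 37
[3:6]: 23
[4:7]: 39
[5:8]: 23
[6:9]: 31
[7:10]: 21
[8:11]: 40
[9:12]: 38

Max: 40 at [8:11]


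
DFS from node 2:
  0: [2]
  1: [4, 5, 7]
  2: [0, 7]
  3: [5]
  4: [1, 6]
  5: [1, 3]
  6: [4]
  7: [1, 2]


Visit 2, push [7, 0]
Visit 0, push []
Visit 7, push [1]
Visit 1, push [5, 4]
Visit 4, push [6]
Visit 6, push []
Visit 5, push [3]
Visit 3, push []

DFS order: [2, 0, 7, 1, 4, 6, 5, 3]


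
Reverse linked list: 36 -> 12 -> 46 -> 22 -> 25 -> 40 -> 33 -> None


Step 1: curr=36, set curr.next=prev(None) | reversed so far: 36
Step 2: curr=12, set curr.next=prev(36) | reversed so far: 12 -> 36
Step 3: curr=46, set curr.next=prev(12) | reversed so far: 46 -> 12 -> 36
Step 4: curr=22, set curr.next=prev(46) | reversed so far: 22 -> 46 -> 12 -> 36
Step 5: curr=25, set curr.next=prev(22) | reversed so far: 25 -> 22 -> 46 -> 12 -> 36
Step 6: curr=40, set curr.next=prev(25) | reversed so far: 40 -> 25 -> 22 -> 46 -> 12 -> 36
Step 7: curr=33, set curr.next=prev(40) | reversed so far: 33 -> 40 -> 25 -> 22 -> 46 -> 12 -> 36

33 -> 40 -> 25 -> 22 -> 46 -> 12 -> 36 -> None


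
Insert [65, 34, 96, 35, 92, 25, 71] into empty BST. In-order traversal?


Insert 65: root
Insert 34: L from 65
Insert 96: R from 65
Insert 35: L from 65 -> R from 34
Insert 92: R from 65 -> L from 96
Insert 25: L from 65 -> L from 34
Insert 71: R from 65 -> L from 96 -> L from 92

In-order: [25, 34, 35, 65, 71, 92, 96]


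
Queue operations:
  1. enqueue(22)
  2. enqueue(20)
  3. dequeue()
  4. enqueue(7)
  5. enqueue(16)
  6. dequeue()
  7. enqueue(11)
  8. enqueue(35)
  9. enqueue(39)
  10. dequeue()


enqueue(22) -> [22]
enqueue(20) -> [22, 20]
dequeue()->22, [20]
enqueue(7) -> [20, 7]
enqueue(16) -> [20, 7, 16]
dequeue()->20, [7, 16]
enqueue(11) -> [7, 16, 11]
enqueue(35) -> [7, 16, 11, 35]
enqueue(39) -> [7, 16, 11, 35, 39]
dequeue()->7, [16, 11, 35, 39]

Final queue: [16, 11, 35, 39]


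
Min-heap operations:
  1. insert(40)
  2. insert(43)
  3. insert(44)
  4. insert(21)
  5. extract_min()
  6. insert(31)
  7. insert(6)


insert(40) -> [40]
insert(43) -> [40, 43]
insert(44) -> [40, 43, 44]
insert(21) -> [21, 40, 44, 43]
extract_min()->21, [40, 43, 44]
insert(31) -> [31, 40, 44, 43]
insert(6) -> [6, 31, 44, 43, 40]

Final heap: [6, 31, 44, 43, 40]


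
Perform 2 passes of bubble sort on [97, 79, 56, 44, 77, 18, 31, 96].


Initial: [97, 79, 56, 44, 77, 18, 31, 96]
Pass 1: [79, 56, 44, 77, 18, 31, 96, 97] (7 swaps)
Pass 2: [56, 44, 77, 18, 31, 79, 96, 97] (5 swaps)

After 2 passes: [56, 44, 77, 18, 31, 79, 96, 97]


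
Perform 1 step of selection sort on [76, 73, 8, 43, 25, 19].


Initial: [76, 73, 8, 43, 25, 19]
Step 1: min=8 at 2
  Swap: [8, 73, 76, 43, 25, 19]

After 1 step: [8, 73, 76, 43, 25, 19]


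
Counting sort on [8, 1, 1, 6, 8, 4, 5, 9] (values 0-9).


Input: [8, 1, 1, 6, 8, 4, 5, 9]
Counts: [0, 2, 0, 0, 1, 1, 1, 0, 2, 1]

Sorted: [1, 1, 4, 5, 6, 8, 8, 9]


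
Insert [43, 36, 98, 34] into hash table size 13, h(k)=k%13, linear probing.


Insert 43: h=4 -> slot 4
Insert 36: h=10 -> slot 10
Insert 98: h=7 -> slot 7
Insert 34: h=8 -> slot 8

Table: [None, None, None, None, 43, None, None, 98, 34, None, 36, None, None]


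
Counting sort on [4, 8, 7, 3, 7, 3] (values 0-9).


Input: [4, 8, 7, 3, 7, 3]
Counts: [0, 0, 0, 2, 1, 0, 0, 2, 1, 0]

Sorted: [3, 3, 4, 7, 7, 8]


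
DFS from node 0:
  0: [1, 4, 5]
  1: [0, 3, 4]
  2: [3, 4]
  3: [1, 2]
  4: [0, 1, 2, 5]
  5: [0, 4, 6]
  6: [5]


Visit 0, push [5, 4, 1]
Visit 1, push [4, 3]
Visit 3, push [2]
Visit 2, push [4]
Visit 4, push [5]
Visit 5, push [6]
Visit 6, push []

DFS order: [0, 1, 3, 2, 4, 5, 6]


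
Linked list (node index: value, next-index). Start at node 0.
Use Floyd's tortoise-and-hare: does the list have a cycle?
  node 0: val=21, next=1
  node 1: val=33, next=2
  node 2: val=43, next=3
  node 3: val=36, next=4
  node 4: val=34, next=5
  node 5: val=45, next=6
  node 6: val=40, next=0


Floyd's tortoise (slow, +1) and hare (fast, +2):
  init: slow=0, fast=0
  step 1: slow=1, fast=2
  step 2: slow=2, fast=4
  step 3: slow=3, fast=6
  step 4: slow=4, fast=1
  step 5: slow=5, fast=3
  step 6: slow=6, fast=5
  step 7: slow=0, fast=0
  slow == fast at node 0: cycle detected

Cycle: yes


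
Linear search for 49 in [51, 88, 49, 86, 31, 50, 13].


i=0: 51!=49
i=1: 88!=49
i=2: 49==49 found!

Found at 2, 3 comps


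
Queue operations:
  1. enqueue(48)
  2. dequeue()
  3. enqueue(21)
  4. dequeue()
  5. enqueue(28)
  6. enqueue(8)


enqueue(48) -> [48]
dequeue()->48, []
enqueue(21) -> [21]
dequeue()->21, []
enqueue(28) -> [28]
enqueue(8) -> [28, 8]

Final queue: [28, 8]


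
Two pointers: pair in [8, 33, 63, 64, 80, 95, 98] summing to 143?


lo=0(8)+hi=6(98)=106
lo=1(33)+hi=6(98)=131
lo=2(63)+hi=6(98)=161
lo=2(63)+hi=5(95)=158
lo=2(63)+hi=4(80)=143

Yes: 63+80=143


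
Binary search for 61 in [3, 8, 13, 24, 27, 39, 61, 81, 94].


Step 1: lo=0, hi=8, mid=4, val=27
Step 2: lo=5, hi=8, mid=6, val=61

Found at index 6


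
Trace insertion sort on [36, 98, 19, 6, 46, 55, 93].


Initial: [36, 98, 19, 6, 46, 55, 93]
Insert 98: [36, 98, 19, 6, 46, 55, 93]
Insert 19: [19, 36, 98, 6, 46, 55, 93]
Insert 6: [6, 19, 36, 98, 46, 55, 93]
Insert 46: [6, 19, 36, 46, 98, 55, 93]
Insert 55: [6, 19, 36, 46, 55, 98, 93]
Insert 93: [6, 19, 36, 46, 55, 93, 98]

Sorted: [6, 19, 36, 46, 55, 93, 98]


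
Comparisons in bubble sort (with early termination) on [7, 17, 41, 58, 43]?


Algorithm: bubble sort (with early termination)
Input: [7, 17, 41, 58, 43]
Sorted: [7, 17, 41, 43, 58]

7


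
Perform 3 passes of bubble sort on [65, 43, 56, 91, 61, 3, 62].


Initial: [65, 43, 56, 91, 61, 3, 62]
Pass 1: [43, 56, 65, 61, 3, 62, 91] (5 swaps)
Pass 2: [43, 56, 61, 3, 62, 65, 91] (3 swaps)
Pass 3: [43, 56, 3, 61, 62, 65, 91] (1 swaps)

After 3 passes: [43, 56, 3, 61, 62, 65, 91]


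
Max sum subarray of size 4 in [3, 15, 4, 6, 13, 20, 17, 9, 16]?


[0:4]: 28
[1:5]: 38
[2:6]: 43
[3:7]: 56
[4:8]: 59
[5:9]: 62

Max: 62 at [5:9]


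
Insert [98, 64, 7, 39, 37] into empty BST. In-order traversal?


Insert 98: root
Insert 64: L from 98
Insert 7: L from 98 -> L from 64
Insert 39: L from 98 -> L from 64 -> R from 7
Insert 37: L from 98 -> L from 64 -> R from 7 -> L from 39

In-order: [7, 37, 39, 64, 98]


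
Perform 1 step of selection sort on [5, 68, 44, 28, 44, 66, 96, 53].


Initial: [5, 68, 44, 28, 44, 66, 96, 53]
Step 1: min=5 at 0
  Swap: [5, 68, 44, 28, 44, 66, 96, 53]

After 1 step: [5, 68, 44, 28, 44, 66, 96, 53]


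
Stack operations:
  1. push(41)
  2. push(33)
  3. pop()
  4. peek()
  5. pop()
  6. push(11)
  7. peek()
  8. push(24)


push(41) -> [41]
push(33) -> [41, 33]
pop()->33, [41]
peek()->41
pop()->41, []
push(11) -> [11]
peek()->11
push(24) -> [11, 24]

Final stack: [11, 24]


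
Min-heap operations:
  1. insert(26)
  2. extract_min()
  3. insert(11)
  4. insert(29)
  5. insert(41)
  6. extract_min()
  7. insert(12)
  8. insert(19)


insert(26) -> [26]
extract_min()->26, []
insert(11) -> [11]
insert(29) -> [11, 29]
insert(41) -> [11, 29, 41]
extract_min()->11, [29, 41]
insert(12) -> [12, 41, 29]
insert(19) -> [12, 19, 29, 41]

Final heap: [12, 19, 29, 41]


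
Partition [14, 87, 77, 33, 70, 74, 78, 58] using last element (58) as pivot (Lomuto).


Pivot: 58
  14 <= 58: advance i (no swap)
  33 <= 58: swap -> [14, 33, 77, 87, 70, 74, 78, 58]
Place pivot at 2: [14, 33, 58, 87, 70, 74, 78, 77]

Partitioned: [14, 33, 58, 87, 70, 74, 78, 77]


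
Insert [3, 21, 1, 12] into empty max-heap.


Insert 3: [3]
Insert 21: [21, 3]
Insert 1: [21, 3, 1]
Insert 12: [21, 12, 1, 3]

Final heap: [21, 12, 1, 3]


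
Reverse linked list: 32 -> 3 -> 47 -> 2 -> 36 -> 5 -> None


Step 1: curr=32, set curr.next=prev(None) | reversed so far: 32
Step 2: curr=3, set curr.next=prev(32) | reversed so far: 3 -> 32
Step 3: curr=47, set curr.next=prev(3) | reversed so far: 47 -> 3 -> 32
Step 4: curr=2, set curr.next=prev(47) | reversed so far: 2 -> 47 -> 3 -> 32
Step 5: curr=36, set curr.next=prev(2) | reversed so far: 36 -> 2 -> 47 -> 3 -> 32
Step 6: curr=5, set curr.next=prev(36) | reversed so far: 5 -> 36 -> 2 -> 47 -> 3 -> 32

5 -> 36 -> 2 -> 47 -> 3 -> 32 -> None


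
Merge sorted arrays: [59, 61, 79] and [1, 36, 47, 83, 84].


Take 1 from B
Take 36 from B
Take 47 from B
Take 59 from A
Take 61 from A
Take 79 from A

Merged: [1, 36, 47, 59, 61, 79, 83, 84]


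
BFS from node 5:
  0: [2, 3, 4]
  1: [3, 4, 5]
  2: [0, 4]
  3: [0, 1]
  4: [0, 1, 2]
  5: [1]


Visit 5, enqueue [1]
Visit 1, enqueue [3, 4]
Visit 3, enqueue [0]
Visit 4, enqueue [2]
Visit 0, enqueue []
Visit 2, enqueue []

BFS order: [5, 1, 3, 4, 0, 2]


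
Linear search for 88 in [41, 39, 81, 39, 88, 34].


i=0: 41!=88
i=1: 39!=88
i=2: 81!=88
i=3: 39!=88
i=4: 88==88 found!

Found at 4, 5 comps


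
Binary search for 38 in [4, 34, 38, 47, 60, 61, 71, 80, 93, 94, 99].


Step 1: lo=0, hi=10, mid=5, val=61
Step 2: lo=0, hi=4, mid=2, val=38

Found at index 2


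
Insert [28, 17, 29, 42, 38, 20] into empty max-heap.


Insert 28: [28]
Insert 17: [28, 17]
Insert 29: [29, 17, 28]
Insert 42: [42, 29, 28, 17]
Insert 38: [42, 38, 28, 17, 29]
Insert 20: [42, 38, 28, 17, 29, 20]

Final heap: [42, 38, 28, 17, 29, 20]


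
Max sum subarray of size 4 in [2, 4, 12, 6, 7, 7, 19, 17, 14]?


[0:4]: 24
[1:5]: 29
[2:6]: 32
[3:7]: 39
[4:8]: 50
[5:9]: 57

Max: 57 at [5:9]


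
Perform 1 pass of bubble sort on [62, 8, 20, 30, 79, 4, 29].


Initial: [62, 8, 20, 30, 79, 4, 29]
Pass 1: [8, 20, 30, 62, 4, 29, 79] (5 swaps)

After 1 pass: [8, 20, 30, 62, 4, 29, 79]


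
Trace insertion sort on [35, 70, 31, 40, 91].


Initial: [35, 70, 31, 40, 91]
Insert 70: [35, 70, 31, 40, 91]
Insert 31: [31, 35, 70, 40, 91]
Insert 40: [31, 35, 40, 70, 91]
Insert 91: [31, 35, 40, 70, 91]

Sorted: [31, 35, 40, 70, 91]


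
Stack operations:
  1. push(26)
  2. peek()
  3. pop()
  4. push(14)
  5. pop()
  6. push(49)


push(26) -> [26]
peek()->26
pop()->26, []
push(14) -> [14]
pop()->14, []
push(49) -> [49]

Final stack: [49]


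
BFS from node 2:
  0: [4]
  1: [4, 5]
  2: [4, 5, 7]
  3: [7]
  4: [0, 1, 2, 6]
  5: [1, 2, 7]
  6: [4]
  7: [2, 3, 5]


Visit 2, enqueue [4, 5, 7]
Visit 4, enqueue [0, 1, 6]
Visit 5, enqueue []
Visit 7, enqueue [3]
Visit 0, enqueue []
Visit 1, enqueue []
Visit 6, enqueue []
Visit 3, enqueue []

BFS order: [2, 4, 5, 7, 0, 1, 6, 3]


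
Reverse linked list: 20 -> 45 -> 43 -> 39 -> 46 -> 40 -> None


Step 1: curr=20, set curr.next=prev(None) | reversed so far: 20
Step 2: curr=45, set curr.next=prev(20) | reversed so far: 45 -> 20
Step 3: curr=43, set curr.next=prev(45) | reversed so far: 43 -> 45 -> 20
Step 4: curr=39, set curr.next=prev(43) | reversed so far: 39 -> 43 -> 45 -> 20
Step 5: curr=46, set curr.next=prev(39) | reversed so far: 46 -> 39 -> 43 -> 45 -> 20
Step 6: curr=40, set curr.next=prev(46) | reversed so far: 40 -> 46 -> 39 -> 43 -> 45 -> 20

40 -> 46 -> 39 -> 43 -> 45 -> 20 -> None


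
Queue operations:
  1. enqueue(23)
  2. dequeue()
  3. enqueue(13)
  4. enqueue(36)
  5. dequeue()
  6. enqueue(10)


enqueue(23) -> [23]
dequeue()->23, []
enqueue(13) -> [13]
enqueue(36) -> [13, 36]
dequeue()->13, [36]
enqueue(10) -> [36, 10]

Final queue: [36, 10]


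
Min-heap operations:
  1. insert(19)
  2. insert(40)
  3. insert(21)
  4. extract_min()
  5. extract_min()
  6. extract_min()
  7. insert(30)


insert(19) -> [19]
insert(40) -> [19, 40]
insert(21) -> [19, 40, 21]
extract_min()->19, [21, 40]
extract_min()->21, [40]
extract_min()->40, []
insert(30) -> [30]

Final heap: [30]


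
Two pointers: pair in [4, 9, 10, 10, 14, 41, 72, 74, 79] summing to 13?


lo=0(4)+hi=8(79)=83
lo=0(4)+hi=7(74)=78
lo=0(4)+hi=6(72)=76
lo=0(4)+hi=5(41)=45
lo=0(4)+hi=4(14)=18
lo=0(4)+hi=3(10)=14
lo=0(4)+hi=2(10)=14
lo=0(4)+hi=1(9)=13

Yes: 4+9=13


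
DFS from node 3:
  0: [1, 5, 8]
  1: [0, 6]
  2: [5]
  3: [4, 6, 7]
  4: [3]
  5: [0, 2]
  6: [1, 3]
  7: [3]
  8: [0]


Visit 3, push [7, 6, 4]
Visit 4, push []
Visit 6, push [1]
Visit 1, push [0]
Visit 0, push [8, 5]
Visit 5, push [2]
Visit 2, push []
Visit 8, push []
Visit 7, push []

DFS order: [3, 4, 6, 1, 0, 5, 2, 8, 7]


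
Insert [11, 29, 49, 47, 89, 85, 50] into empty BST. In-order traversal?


Insert 11: root
Insert 29: R from 11
Insert 49: R from 11 -> R from 29
Insert 47: R from 11 -> R from 29 -> L from 49
Insert 89: R from 11 -> R from 29 -> R from 49
Insert 85: R from 11 -> R from 29 -> R from 49 -> L from 89
Insert 50: R from 11 -> R from 29 -> R from 49 -> L from 89 -> L from 85

In-order: [11, 29, 47, 49, 50, 85, 89]


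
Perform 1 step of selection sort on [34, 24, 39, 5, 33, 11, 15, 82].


Initial: [34, 24, 39, 5, 33, 11, 15, 82]
Step 1: min=5 at 3
  Swap: [5, 24, 39, 34, 33, 11, 15, 82]

After 1 step: [5, 24, 39, 34, 33, 11, 15, 82]


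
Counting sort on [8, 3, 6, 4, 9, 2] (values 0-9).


Input: [8, 3, 6, 4, 9, 2]
Counts: [0, 0, 1, 1, 1, 0, 1, 0, 1, 1]

Sorted: [2, 3, 4, 6, 8, 9]


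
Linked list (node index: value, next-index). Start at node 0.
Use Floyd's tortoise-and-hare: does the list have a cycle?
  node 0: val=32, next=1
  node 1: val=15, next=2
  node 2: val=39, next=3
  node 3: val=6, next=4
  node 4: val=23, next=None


Floyd's tortoise (slow, +1) and hare (fast, +2):
  init: slow=0, fast=0
  step 1: slow=1, fast=2
  step 2: slow=2, fast=4
  step 3: fast -> None, no cycle

Cycle: no


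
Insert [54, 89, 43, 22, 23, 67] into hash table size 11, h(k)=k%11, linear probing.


Insert 54: h=10 -> slot 10
Insert 89: h=1 -> slot 1
Insert 43: h=10, 1 probes -> slot 0
Insert 22: h=0, 2 probes -> slot 2
Insert 23: h=1, 2 probes -> slot 3
Insert 67: h=1, 3 probes -> slot 4

Table: [43, 89, 22, 23, 67, None, None, None, None, None, 54]


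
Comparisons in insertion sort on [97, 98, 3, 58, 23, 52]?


Algorithm: insertion sort
Input: [97, 98, 3, 58, 23, 52]
Sorted: [3, 23, 52, 58, 97, 98]

14


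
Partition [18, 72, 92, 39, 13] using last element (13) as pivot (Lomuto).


Pivot: 13
Place pivot at 0: [13, 72, 92, 39, 18]

Partitioned: [13, 72, 92, 39, 18]


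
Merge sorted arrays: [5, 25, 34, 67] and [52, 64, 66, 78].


Take 5 from A
Take 25 from A
Take 34 from A
Take 52 from B
Take 64 from B
Take 66 from B
Take 67 from A

Merged: [5, 25, 34, 52, 64, 66, 67, 78]


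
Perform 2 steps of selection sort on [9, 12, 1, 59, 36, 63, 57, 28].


Initial: [9, 12, 1, 59, 36, 63, 57, 28]
Step 1: min=1 at 2
  Swap: [1, 12, 9, 59, 36, 63, 57, 28]
Step 2: min=9 at 2
  Swap: [1, 9, 12, 59, 36, 63, 57, 28]

After 2 steps: [1, 9, 12, 59, 36, 63, 57, 28]


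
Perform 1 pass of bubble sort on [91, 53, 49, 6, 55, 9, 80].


Initial: [91, 53, 49, 6, 55, 9, 80]
Pass 1: [53, 49, 6, 55, 9, 80, 91] (6 swaps)

After 1 pass: [53, 49, 6, 55, 9, 80, 91]


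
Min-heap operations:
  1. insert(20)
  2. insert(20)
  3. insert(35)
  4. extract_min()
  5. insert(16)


insert(20) -> [20]
insert(20) -> [20, 20]
insert(35) -> [20, 20, 35]
extract_min()->20, [20, 35]
insert(16) -> [16, 35, 20]

Final heap: [16, 35, 20]


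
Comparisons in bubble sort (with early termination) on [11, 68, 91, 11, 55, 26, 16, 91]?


Algorithm: bubble sort (with early termination)
Input: [11, 68, 91, 11, 55, 26, 16, 91]
Sorted: [11, 11, 16, 26, 55, 68, 91, 91]

25


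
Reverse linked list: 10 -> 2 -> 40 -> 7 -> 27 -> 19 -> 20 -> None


Step 1: curr=10, set curr.next=prev(None) | reversed so far: 10
Step 2: curr=2, set curr.next=prev(10) | reversed so far: 2 -> 10
Step 3: curr=40, set curr.next=prev(2) | reversed so far: 40 -> 2 -> 10
Step 4: curr=7, set curr.next=prev(40) | reversed so far: 7 -> 40 -> 2 -> 10
Step 5: curr=27, set curr.next=prev(7) | reversed so far: 27 -> 7 -> 40 -> 2 -> 10
Step 6: curr=19, set curr.next=prev(27) | reversed so far: 19 -> 27 -> 7 -> 40 -> 2 -> 10
Step 7: curr=20, set curr.next=prev(19) | reversed so far: 20 -> 19 -> 27 -> 7 -> 40 -> 2 -> 10

20 -> 19 -> 27 -> 7 -> 40 -> 2 -> 10 -> None


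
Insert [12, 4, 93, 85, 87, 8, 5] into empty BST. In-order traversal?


Insert 12: root
Insert 4: L from 12
Insert 93: R from 12
Insert 85: R from 12 -> L from 93
Insert 87: R from 12 -> L from 93 -> R from 85
Insert 8: L from 12 -> R from 4
Insert 5: L from 12 -> R from 4 -> L from 8

In-order: [4, 5, 8, 12, 85, 87, 93]


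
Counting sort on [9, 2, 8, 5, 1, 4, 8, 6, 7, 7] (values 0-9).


Input: [9, 2, 8, 5, 1, 4, 8, 6, 7, 7]
Counts: [0, 1, 1, 0, 1, 1, 1, 2, 2, 1]

Sorted: [1, 2, 4, 5, 6, 7, 7, 8, 8, 9]


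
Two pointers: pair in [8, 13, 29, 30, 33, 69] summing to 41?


lo=0(8)+hi=5(69)=77
lo=0(8)+hi=4(33)=41

Yes: 8+33=41


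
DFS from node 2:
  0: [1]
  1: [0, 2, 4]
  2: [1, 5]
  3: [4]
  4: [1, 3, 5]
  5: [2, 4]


Visit 2, push [5, 1]
Visit 1, push [4, 0]
Visit 0, push []
Visit 4, push [5, 3]
Visit 3, push []
Visit 5, push []

DFS order: [2, 1, 0, 4, 3, 5]


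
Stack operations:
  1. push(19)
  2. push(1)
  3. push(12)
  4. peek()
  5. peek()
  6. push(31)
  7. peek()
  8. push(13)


push(19) -> [19]
push(1) -> [19, 1]
push(12) -> [19, 1, 12]
peek()->12
peek()->12
push(31) -> [19, 1, 12, 31]
peek()->31
push(13) -> [19, 1, 12, 31, 13]

Final stack: [19, 1, 12, 31, 13]


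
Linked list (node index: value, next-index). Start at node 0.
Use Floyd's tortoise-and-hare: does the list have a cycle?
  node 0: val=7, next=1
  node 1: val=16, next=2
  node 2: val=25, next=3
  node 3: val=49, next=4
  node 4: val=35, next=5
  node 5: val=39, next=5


Floyd's tortoise (slow, +1) and hare (fast, +2):
  init: slow=0, fast=0
  step 1: slow=1, fast=2
  step 2: slow=2, fast=4
  step 3: slow=3, fast=5
  step 4: slow=4, fast=5
  step 5: slow=5, fast=5
  slow == fast at node 5: cycle detected

Cycle: yes


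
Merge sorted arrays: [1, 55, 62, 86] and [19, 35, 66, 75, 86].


Take 1 from A
Take 19 from B
Take 35 from B
Take 55 from A
Take 62 from A
Take 66 from B
Take 75 from B
Take 86 from A

Merged: [1, 19, 35, 55, 62, 66, 75, 86, 86]


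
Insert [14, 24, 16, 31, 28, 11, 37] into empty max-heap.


Insert 14: [14]
Insert 24: [24, 14]
Insert 16: [24, 14, 16]
Insert 31: [31, 24, 16, 14]
Insert 28: [31, 28, 16, 14, 24]
Insert 11: [31, 28, 16, 14, 24, 11]
Insert 37: [37, 28, 31, 14, 24, 11, 16]

Final heap: [37, 28, 31, 14, 24, 11, 16]


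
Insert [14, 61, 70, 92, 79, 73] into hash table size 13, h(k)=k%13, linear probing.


Insert 14: h=1 -> slot 1
Insert 61: h=9 -> slot 9
Insert 70: h=5 -> slot 5
Insert 92: h=1, 1 probes -> slot 2
Insert 79: h=1, 2 probes -> slot 3
Insert 73: h=8 -> slot 8

Table: [None, 14, 92, 79, None, 70, None, None, 73, 61, None, None, None]


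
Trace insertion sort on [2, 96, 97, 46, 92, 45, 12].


Initial: [2, 96, 97, 46, 92, 45, 12]
Insert 96: [2, 96, 97, 46, 92, 45, 12]
Insert 97: [2, 96, 97, 46, 92, 45, 12]
Insert 46: [2, 46, 96, 97, 92, 45, 12]
Insert 92: [2, 46, 92, 96, 97, 45, 12]
Insert 45: [2, 45, 46, 92, 96, 97, 12]
Insert 12: [2, 12, 45, 46, 92, 96, 97]

Sorted: [2, 12, 45, 46, 92, 96, 97]


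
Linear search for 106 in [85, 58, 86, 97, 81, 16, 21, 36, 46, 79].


i=0: 85!=106
i=1: 58!=106
i=2: 86!=106
i=3: 97!=106
i=4: 81!=106
i=5: 16!=106
i=6: 21!=106
i=7: 36!=106
i=8: 46!=106
i=9: 79!=106

Not found, 10 comps


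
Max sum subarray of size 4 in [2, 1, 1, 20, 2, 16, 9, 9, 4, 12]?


[0:4]: 24
[1:5]: 24
[2:6]: 39
[3:7]: 47
[4:8]: 36
[5:9]: 38
[6:10]: 34

Max: 47 at [3:7]


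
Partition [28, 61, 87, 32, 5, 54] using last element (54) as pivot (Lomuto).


Pivot: 54
  28 <= 54: advance i (no swap)
  32 <= 54: swap -> [28, 32, 87, 61, 5, 54]
  5 <= 54: swap -> [28, 32, 5, 61, 87, 54]
Place pivot at 3: [28, 32, 5, 54, 87, 61]

Partitioned: [28, 32, 5, 54, 87, 61]


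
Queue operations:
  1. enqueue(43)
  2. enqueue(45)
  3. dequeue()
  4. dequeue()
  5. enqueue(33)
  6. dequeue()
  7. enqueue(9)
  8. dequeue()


enqueue(43) -> [43]
enqueue(45) -> [43, 45]
dequeue()->43, [45]
dequeue()->45, []
enqueue(33) -> [33]
dequeue()->33, []
enqueue(9) -> [9]
dequeue()->9, []

Final queue: []


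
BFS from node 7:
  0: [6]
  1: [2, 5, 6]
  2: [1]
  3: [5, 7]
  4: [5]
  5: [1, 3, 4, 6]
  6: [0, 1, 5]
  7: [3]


Visit 7, enqueue [3]
Visit 3, enqueue [5]
Visit 5, enqueue [1, 4, 6]
Visit 1, enqueue [2]
Visit 4, enqueue []
Visit 6, enqueue [0]
Visit 2, enqueue []
Visit 0, enqueue []

BFS order: [7, 3, 5, 1, 4, 6, 2, 0]


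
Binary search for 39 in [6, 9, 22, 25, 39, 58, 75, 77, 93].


Step 1: lo=0, hi=8, mid=4, val=39

Found at index 4


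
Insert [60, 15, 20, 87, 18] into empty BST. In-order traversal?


Insert 60: root
Insert 15: L from 60
Insert 20: L from 60 -> R from 15
Insert 87: R from 60
Insert 18: L from 60 -> R from 15 -> L from 20

In-order: [15, 18, 20, 60, 87]


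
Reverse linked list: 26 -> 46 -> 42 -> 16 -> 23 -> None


Step 1: curr=26, set curr.next=prev(None) | reversed so far: 26
Step 2: curr=46, set curr.next=prev(26) | reversed so far: 46 -> 26
Step 3: curr=42, set curr.next=prev(46) | reversed so far: 42 -> 46 -> 26
Step 4: curr=16, set curr.next=prev(42) | reversed so far: 16 -> 42 -> 46 -> 26
Step 5: curr=23, set curr.next=prev(16) | reversed so far: 23 -> 16 -> 42 -> 46 -> 26

23 -> 16 -> 42 -> 46 -> 26 -> None


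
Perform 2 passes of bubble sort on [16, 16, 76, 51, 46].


Initial: [16, 16, 76, 51, 46]
Pass 1: [16, 16, 51, 46, 76] (2 swaps)
Pass 2: [16, 16, 46, 51, 76] (1 swaps)

After 2 passes: [16, 16, 46, 51, 76]


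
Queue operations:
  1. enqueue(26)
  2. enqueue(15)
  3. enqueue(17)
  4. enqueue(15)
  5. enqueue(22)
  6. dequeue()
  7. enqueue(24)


enqueue(26) -> [26]
enqueue(15) -> [26, 15]
enqueue(17) -> [26, 15, 17]
enqueue(15) -> [26, 15, 17, 15]
enqueue(22) -> [26, 15, 17, 15, 22]
dequeue()->26, [15, 17, 15, 22]
enqueue(24) -> [15, 17, 15, 22, 24]

Final queue: [15, 17, 15, 22, 24]


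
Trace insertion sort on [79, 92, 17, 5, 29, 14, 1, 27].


Initial: [79, 92, 17, 5, 29, 14, 1, 27]
Insert 92: [79, 92, 17, 5, 29, 14, 1, 27]
Insert 17: [17, 79, 92, 5, 29, 14, 1, 27]
Insert 5: [5, 17, 79, 92, 29, 14, 1, 27]
Insert 29: [5, 17, 29, 79, 92, 14, 1, 27]
Insert 14: [5, 14, 17, 29, 79, 92, 1, 27]
Insert 1: [1, 5, 14, 17, 29, 79, 92, 27]
Insert 27: [1, 5, 14, 17, 27, 29, 79, 92]

Sorted: [1, 5, 14, 17, 27, 29, 79, 92]


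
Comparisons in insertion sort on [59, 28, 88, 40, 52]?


Algorithm: insertion sort
Input: [59, 28, 88, 40, 52]
Sorted: [28, 40, 52, 59, 88]

8


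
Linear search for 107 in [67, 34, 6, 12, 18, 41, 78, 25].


i=0: 67!=107
i=1: 34!=107
i=2: 6!=107
i=3: 12!=107
i=4: 18!=107
i=5: 41!=107
i=6: 78!=107
i=7: 25!=107

Not found, 8 comps


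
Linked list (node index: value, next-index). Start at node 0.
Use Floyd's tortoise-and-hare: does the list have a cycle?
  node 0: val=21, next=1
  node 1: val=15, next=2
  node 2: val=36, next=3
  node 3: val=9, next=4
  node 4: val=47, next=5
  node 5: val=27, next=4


Floyd's tortoise (slow, +1) and hare (fast, +2):
  init: slow=0, fast=0
  step 1: slow=1, fast=2
  step 2: slow=2, fast=4
  step 3: slow=3, fast=4
  step 4: slow=4, fast=4
  slow == fast at node 4: cycle detected

Cycle: yes


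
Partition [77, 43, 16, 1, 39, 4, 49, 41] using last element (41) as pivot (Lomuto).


Pivot: 41
  16 <= 41: swap -> [16, 43, 77, 1, 39, 4, 49, 41]
  1 <= 41: swap -> [16, 1, 77, 43, 39, 4, 49, 41]
  39 <= 41: swap -> [16, 1, 39, 43, 77, 4, 49, 41]
  4 <= 41: swap -> [16, 1, 39, 4, 77, 43, 49, 41]
Place pivot at 4: [16, 1, 39, 4, 41, 43, 49, 77]

Partitioned: [16, 1, 39, 4, 41, 43, 49, 77]


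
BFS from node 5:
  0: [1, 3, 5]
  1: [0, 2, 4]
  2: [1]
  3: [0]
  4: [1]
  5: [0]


Visit 5, enqueue [0]
Visit 0, enqueue [1, 3]
Visit 1, enqueue [2, 4]
Visit 3, enqueue []
Visit 2, enqueue []
Visit 4, enqueue []

BFS order: [5, 0, 1, 3, 2, 4]


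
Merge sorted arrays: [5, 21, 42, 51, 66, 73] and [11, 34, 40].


Take 5 from A
Take 11 from B
Take 21 from A
Take 34 from B
Take 40 from B

Merged: [5, 11, 21, 34, 40, 42, 51, 66, 73]


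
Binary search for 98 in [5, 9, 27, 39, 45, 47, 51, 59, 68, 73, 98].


Step 1: lo=0, hi=10, mid=5, val=47
Step 2: lo=6, hi=10, mid=8, val=68
Step 3: lo=9, hi=10, mid=9, val=73
Step 4: lo=10, hi=10, mid=10, val=98

Found at index 10


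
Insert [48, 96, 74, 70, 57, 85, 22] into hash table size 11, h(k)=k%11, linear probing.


Insert 48: h=4 -> slot 4
Insert 96: h=8 -> slot 8
Insert 74: h=8, 1 probes -> slot 9
Insert 70: h=4, 1 probes -> slot 5
Insert 57: h=2 -> slot 2
Insert 85: h=8, 2 probes -> slot 10
Insert 22: h=0 -> slot 0

Table: [22, None, 57, None, 48, 70, None, None, 96, 74, 85]


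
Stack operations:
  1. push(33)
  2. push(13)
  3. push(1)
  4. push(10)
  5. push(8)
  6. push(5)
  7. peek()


push(33) -> [33]
push(13) -> [33, 13]
push(1) -> [33, 13, 1]
push(10) -> [33, 13, 1, 10]
push(8) -> [33, 13, 1, 10, 8]
push(5) -> [33, 13, 1, 10, 8, 5]
peek()->5

Final stack: [33, 13, 1, 10, 8, 5]


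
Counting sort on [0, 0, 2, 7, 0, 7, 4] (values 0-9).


Input: [0, 0, 2, 7, 0, 7, 4]
Counts: [3, 0, 1, 0, 1, 0, 0, 2, 0, 0]

Sorted: [0, 0, 0, 2, 4, 7, 7]


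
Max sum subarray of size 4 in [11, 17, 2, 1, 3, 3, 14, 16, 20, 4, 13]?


[0:4]: 31
[1:5]: 23
[2:6]: 9
[3:7]: 21
[4:8]: 36
[5:9]: 53
[6:10]: 54
[7:11]: 53

Max: 54 at [6:10]


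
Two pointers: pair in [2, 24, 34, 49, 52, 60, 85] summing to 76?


lo=0(2)+hi=6(85)=87
lo=0(2)+hi=5(60)=62
lo=1(24)+hi=5(60)=84
lo=1(24)+hi=4(52)=76

Yes: 24+52=76


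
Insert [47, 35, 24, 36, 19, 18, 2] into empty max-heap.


Insert 47: [47]
Insert 35: [47, 35]
Insert 24: [47, 35, 24]
Insert 36: [47, 36, 24, 35]
Insert 19: [47, 36, 24, 35, 19]
Insert 18: [47, 36, 24, 35, 19, 18]
Insert 2: [47, 36, 24, 35, 19, 18, 2]

Final heap: [47, 36, 24, 35, 19, 18, 2]


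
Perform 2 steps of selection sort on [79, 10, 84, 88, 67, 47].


Initial: [79, 10, 84, 88, 67, 47]
Step 1: min=10 at 1
  Swap: [10, 79, 84, 88, 67, 47]
Step 2: min=47 at 5
  Swap: [10, 47, 84, 88, 67, 79]

After 2 steps: [10, 47, 84, 88, 67, 79]


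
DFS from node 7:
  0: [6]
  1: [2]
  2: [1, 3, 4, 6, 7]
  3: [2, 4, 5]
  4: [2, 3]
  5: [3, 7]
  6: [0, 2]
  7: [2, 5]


Visit 7, push [5, 2]
Visit 2, push [6, 4, 3, 1]
Visit 1, push []
Visit 3, push [5, 4]
Visit 4, push []
Visit 5, push []
Visit 6, push [0]
Visit 0, push []

DFS order: [7, 2, 1, 3, 4, 5, 6, 0]


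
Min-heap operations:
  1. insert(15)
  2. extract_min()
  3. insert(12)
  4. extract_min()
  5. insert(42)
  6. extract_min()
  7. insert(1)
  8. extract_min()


insert(15) -> [15]
extract_min()->15, []
insert(12) -> [12]
extract_min()->12, []
insert(42) -> [42]
extract_min()->42, []
insert(1) -> [1]
extract_min()->1, []

Final heap: []


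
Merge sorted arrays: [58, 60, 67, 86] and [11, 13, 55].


Take 11 from B
Take 13 from B
Take 55 from B

Merged: [11, 13, 55, 58, 60, 67, 86]


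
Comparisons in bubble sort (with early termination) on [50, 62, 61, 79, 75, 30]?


Algorithm: bubble sort (with early termination)
Input: [50, 62, 61, 79, 75, 30]
Sorted: [30, 50, 61, 62, 75, 79]

15


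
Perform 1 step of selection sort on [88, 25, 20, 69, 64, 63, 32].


Initial: [88, 25, 20, 69, 64, 63, 32]
Step 1: min=20 at 2
  Swap: [20, 25, 88, 69, 64, 63, 32]

After 1 step: [20, 25, 88, 69, 64, 63, 32]


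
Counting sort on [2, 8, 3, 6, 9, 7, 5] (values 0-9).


Input: [2, 8, 3, 6, 9, 7, 5]
Counts: [0, 0, 1, 1, 0, 1, 1, 1, 1, 1]

Sorted: [2, 3, 5, 6, 7, 8, 9]


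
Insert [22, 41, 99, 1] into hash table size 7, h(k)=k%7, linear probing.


Insert 22: h=1 -> slot 1
Insert 41: h=6 -> slot 6
Insert 99: h=1, 1 probes -> slot 2
Insert 1: h=1, 2 probes -> slot 3

Table: [None, 22, 99, 1, None, None, 41]


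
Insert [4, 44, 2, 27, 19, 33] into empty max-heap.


Insert 4: [4]
Insert 44: [44, 4]
Insert 2: [44, 4, 2]
Insert 27: [44, 27, 2, 4]
Insert 19: [44, 27, 2, 4, 19]
Insert 33: [44, 27, 33, 4, 19, 2]

Final heap: [44, 27, 33, 4, 19, 2]


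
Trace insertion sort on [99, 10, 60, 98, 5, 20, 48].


Initial: [99, 10, 60, 98, 5, 20, 48]
Insert 10: [10, 99, 60, 98, 5, 20, 48]
Insert 60: [10, 60, 99, 98, 5, 20, 48]
Insert 98: [10, 60, 98, 99, 5, 20, 48]
Insert 5: [5, 10, 60, 98, 99, 20, 48]
Insert 20: [5, 10, 20, 60, 98, 99, 48]
Insert 48: [5, 10, 20, 48, 60, 98, 99]

Sorted: [5, 10, 20, 48, 60, 98, 99]


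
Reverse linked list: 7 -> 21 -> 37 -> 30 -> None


Step 1: curr=7, set curr.next=prev(None) | reversed so far: 7
Step 2: curr=21, set curr.next=prev(7) | reversed so far: 21 -> 7
Step 3: curr=37, set curr.next=prev(21) | reversed so far: 37 -> 21 -> 7
Step 4: curr=30, set curr.next=prev(37) | reversed so far: 30 -> 37 -> 21 -> 7

30 -> 37 -> 21 -> 7 -> None


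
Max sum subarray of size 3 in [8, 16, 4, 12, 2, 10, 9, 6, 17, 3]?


[0:3]: 28
[1:4]: 32
[2:5]: 18
[3:6]: 24
[4:7]: 21
[5:8]: 25
[6:9]: 32
[7:10]: 26

Max: 32 at [1:4]


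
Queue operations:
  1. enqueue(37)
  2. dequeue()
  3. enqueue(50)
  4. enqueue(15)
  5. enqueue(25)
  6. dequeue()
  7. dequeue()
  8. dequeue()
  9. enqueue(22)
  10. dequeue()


enqueue(37) -> [37]
dequeue()->37, []
enqueue(50) -> [50]
enqueue(15) -> [50, 15]
enqueue(25) -> [50, 15, 25]
dequeue()->50, [15, 25]
dequeue()->15, [25]
dequeue()->25, []
enqueue(22) -> [22]
dequeue()->22, []

Final queue: []


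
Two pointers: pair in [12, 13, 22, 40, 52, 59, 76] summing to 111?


lo=0(12)+hi=6(76)=88
lo=1(13)+hi=6(76)=89
lo=2(22)+hi=6(76)=98
lo=3(40)+hi=6(76)=116
lo=3(40)+hi=5(59)=99
lo=4(52)+hi=5(59)=111

Yes: 52+59=111


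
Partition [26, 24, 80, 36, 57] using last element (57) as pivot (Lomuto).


Pivot: 57
  26 <= 57: advance i (no swap)
  24 <= 57: advance i (no swap)
  36 <= 57: swap -> [26, 24, 36, 80, 57]
Place pivot at 3: [26, 24, 36, 57, 80]

Partitioned: [26, 24, 36, 57, 80]


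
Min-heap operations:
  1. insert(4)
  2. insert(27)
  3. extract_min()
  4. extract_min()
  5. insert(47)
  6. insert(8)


insert(4) -> [4]
insert(27) -> [4, 27]
extract_min()->4, [27]
extract_min()->27, []
insert(47) -> [47]
insert(8) -> [8, 47]

Final heap: [8, 47]


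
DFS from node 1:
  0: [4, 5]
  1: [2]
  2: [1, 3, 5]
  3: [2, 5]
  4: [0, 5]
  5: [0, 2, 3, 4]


Visit 1, push [2]
Visit 2, push [5, 3]
Visit 3, push [5]
Visit 5, push [4, 0]
Visit 0, push [4]
Visit 4, push []

DFS order: [1, 2, 3, 5, 0, 4]


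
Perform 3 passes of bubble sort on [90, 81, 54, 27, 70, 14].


Initial: [90, 81, 54, 27, 70, 14]
Pass 1: [81, 54, 27, 70, 14, 90] (5 swaps)
Pass 2: [54, 27, 70, 14, 81, 90] (4 swaps)
Pass 3: [27, 54, 14, 70, 81, 90] (2 swaps)

After 3 passes: [27, 54, 14, 70, 81, 90]


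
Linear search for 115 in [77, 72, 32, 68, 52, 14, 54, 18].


i=0: 77!=115
i=1: 72!=115
i=2: 32!=115
i=3: 68!=115
i=4: 52!=115
i=5: 14!=115
i=6: 54!=115
i=7: 18!=115

Not found, 8 comps


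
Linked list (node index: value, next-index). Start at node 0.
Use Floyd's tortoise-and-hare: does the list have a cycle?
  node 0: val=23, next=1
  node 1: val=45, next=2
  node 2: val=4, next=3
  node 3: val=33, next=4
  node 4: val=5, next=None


Floyd's tortoise (slow, +1) and hare (fast, +2):
  init: slow=0, fast=0
  step 1: slow=1, fast=2
  step 2: slow=2, fast=4
  step 3: fast -> None, no cycle

Cycle: no


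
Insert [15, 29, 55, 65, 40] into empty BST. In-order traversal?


Insert 15: root
Insert 29: R from 15
Insert 55: R from 15 -> R from 29
Insert 65: R from 15 -> R from 29 -> R from 55
Insert 40: R from 15 -> R from 29 -> L from 55

In-order: [15, 29, 40, 55, 65]


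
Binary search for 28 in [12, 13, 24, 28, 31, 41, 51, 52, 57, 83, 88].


Step 1: lo=0, hi=10, mid=5, val=41
Step 2: lo=0, hi=4, mid=2, val=24
Step 3: lo=3, hi=4, mid=3, val=28

Found at index 3


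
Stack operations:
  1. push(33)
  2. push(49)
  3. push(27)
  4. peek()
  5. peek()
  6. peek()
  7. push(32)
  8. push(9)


push(33) -> [33]
push(49) -> [33, 49]
push(27) -> [33, 49, 27]
peek()->27
peek()->27
peek()->27
push(32) -> [33, 49, 27, 32]
push(9) -> [33, 49, 27, 32, 9]

Final stack: [33, 49, 27, 32, 9]


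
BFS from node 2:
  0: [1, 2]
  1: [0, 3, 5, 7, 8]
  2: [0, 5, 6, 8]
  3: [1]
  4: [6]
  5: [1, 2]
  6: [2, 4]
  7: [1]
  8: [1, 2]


Visit 2, enqueue [0, 5, 6, 8]
Visit 0, enqueue [1]
Visit 5, enqueue []
Visit 6, enqueue [4]
Visit 8, enqueue []
Visit 1, enqueue [3, 7]
Visit 4, enqueue []
Visit 3, enqueue []
Visit 7, enqueue []

BFS order: [2, 0, 5, 6, 8, 1, 4, 3, 7]


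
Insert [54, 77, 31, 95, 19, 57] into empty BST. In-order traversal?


Insert 54: root
Insert 77: R from 54
Insert 31: L from 54
Insert 95: R from 54 -> R from 77
Insert 19: L from 54 -> L from 31
Insert 57: R from 54 -> L from 77

In-order: [19, 31, 54, 57, 77, 95]


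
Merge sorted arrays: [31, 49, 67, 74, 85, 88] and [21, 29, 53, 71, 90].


Take 21 from B
Take 29 from B
Take 31 from A
Take 49 from A
Take 53 from B
Take 67 from A
Take 71 from B
Take 74 from A
Take 85 from A
Take 88 from A

Merged: [21, 29, 31, 49, 53, 67, 71, 74, 85, 88, 90]


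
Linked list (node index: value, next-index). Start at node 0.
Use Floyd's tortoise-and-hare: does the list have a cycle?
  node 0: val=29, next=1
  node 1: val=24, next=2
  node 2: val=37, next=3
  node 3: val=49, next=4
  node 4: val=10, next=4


Floyd's tortoise (slow, +1) and hare (fast, +2):
  init: slow=0, fast=0
  step 1: slow=1, fast=2
  step 2: slow=2, fast=4
  step 3: slow=3, fast=4
  step 4: slow=4, fast=4
  slow == fast at node 4: cycle detected

Cycle: yes


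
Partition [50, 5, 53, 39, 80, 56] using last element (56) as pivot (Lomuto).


Pivot: 56
  50 <= 56: advance i (no swap)
  5 <= 56: advance i (no swap)
  53 <= 56: advance i (no swap)
  39 <= 56: advance i (no swap)
Place pivot at 4: [50, 5, 53, 39, 56, 80]

Partitioned: [50, 5, 53, 39, 56, 80]


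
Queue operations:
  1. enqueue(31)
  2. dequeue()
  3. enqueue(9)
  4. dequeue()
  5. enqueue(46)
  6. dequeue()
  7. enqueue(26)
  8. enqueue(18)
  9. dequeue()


enqueue(31) -> [31]
dequeue()->31, []
enqueue(9) -> [9]
dequeue()->9, []
enqueue(46) -> [46]
dequeue()->46, []
enqueue(26) -> [26]
enqueue(18) -> [26, 18]
dequeue()->26, [18]

Final queue: [18]


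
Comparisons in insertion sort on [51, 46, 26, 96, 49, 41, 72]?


Algorithm: insertion sort
Input: [51, 46, 26, 96, 49, 41, 72]
Sorted: [26, 41, 46, 49, 51, 72, 96]

14


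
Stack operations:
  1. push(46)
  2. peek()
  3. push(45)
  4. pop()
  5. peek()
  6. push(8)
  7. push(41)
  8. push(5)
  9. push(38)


push(46) -> [46]
peek()->46
push(45) -> [46, 45]
pop()->45, [46]
peek()->46
push(8) -> [46, 8]
push(41) -> [46, 8, 41]
push(5) -> [46, 8, 41, 5]
push(38) -> [46, 8, 41, 5, 38]

Final stack: [46, 8, 41, 5, 38]


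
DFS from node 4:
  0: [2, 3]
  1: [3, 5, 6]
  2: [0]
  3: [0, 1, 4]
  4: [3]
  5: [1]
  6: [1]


Visit 4, push [3]
Visit 3, push [1, 0]
Visit 0, push [2]
Visit 2, push []
Visit 1, push [6, 5]
Visit 5, push []
Visit 6, push []

DFS order: [4, 3, 0, 2, 1, 5, 6]


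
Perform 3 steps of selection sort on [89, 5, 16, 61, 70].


Initial: [89, 5, 16, 61, 70]
Step 1: min=5 at 1
  Swap: [5, 89, 16, 61, 70]
Step 2: min=16 at 2
  Swap: [5, 16, 89, 61, 70]
Step 3: min=61 at 3
  Swap: [5, 16, 61, 89, 70]

After 3 steps: [5, 16, 61, 89, 70]


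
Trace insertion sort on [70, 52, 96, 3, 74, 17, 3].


Initial: [70, 52, 96, 3, 74, 17, 3]
Insert 52: [52, 70, 96, 3, 74, 17, 3]
Insert 96: [52, 70, 96, 3, 74, 17, 3]
Insert 3: [3, 52, 70, 96, 74, 17, 3]
Insert 74: [3, 52, 70, 74, 96, 17, 3]
Insert 17: [3, 17, 52, 70, 74, 96, 3]
Insert 3: [3, 3, 17, 52, 70, 74, 96]

Sorted: [3, 3, 17, 52, 70, 74, 96]


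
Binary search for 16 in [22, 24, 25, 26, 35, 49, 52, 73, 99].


Step 1: lo=0, hi=8, mid=4, val=35
Step 2: lo=0, hi=3, mid=1, val=24
Step 3: lo=0, hi=0, mid=0, val=22

Not found


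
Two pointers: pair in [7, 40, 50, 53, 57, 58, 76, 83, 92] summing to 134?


lo=0(7)+hi=8(92)=99
lo=1(40)+hi=8(92)=132
lo=2(50)+hi=8(92)=142
lo=2(50)+hi=7(83)=133
lo=3(53)+hi=7(83)=136
lo=3(53)+hi=6(76)=129
lo=4(57)+hi=6(76)=133
lo=5(58)+hi=6(76)=134

Yes: 58+76=134


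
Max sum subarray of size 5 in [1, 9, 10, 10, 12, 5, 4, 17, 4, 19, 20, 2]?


[0:5]: 42
[1:6]: 46
[2:7]: 41
[3:8]: 48
[4:9]: 42
[5:10]: 49
[6:11]: 64
[7:12]: 62

Max: 64 at [6:11]


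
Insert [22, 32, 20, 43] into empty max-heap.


Insert 22: [22]
Insert 32: [32, 22]
Insert 20: [32, 22, 20]
Insert 43: [43, 32, 20, 22]

Final heap: [43, 32, 20, 22]


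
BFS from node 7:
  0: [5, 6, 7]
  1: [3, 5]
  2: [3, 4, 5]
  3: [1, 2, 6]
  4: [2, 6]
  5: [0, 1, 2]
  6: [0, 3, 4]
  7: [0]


Visit 7, enqueue [0]
Visit 0, enqueue [5, 6]
Visit 5, enqueue [1, 2]
Visit 6, enqueue [3, 4]
Visit 1, enqueue []
Visit 2, enqueue []
Visit 3, enqueue []
Visit 4, enqueue []

BFS order: [7, 0, 5, 6, 1, 2, 3, 4]


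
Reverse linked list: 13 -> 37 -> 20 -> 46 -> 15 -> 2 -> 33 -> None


Step 1: curr=13, set curr.next=prev(None) | reversed so far: 13
Step 2: curr=37, set curr.next=prev(13) | reversed so far: 37 -> 13
Step 3: curr=20, set curr.next=prev(37) | reversed so far: 20 -> 37 -> 13
Step 4: curr=46, set curr.next=prev(20) | reversed so far: 46 -> 20 -> 37 -> 13
Step 5: curr=15, set curr.next=prev(46) | reversed so far: 15 -> 46 -> 20 -> 37 -> 13
Step 6: curr=2, set curr.next=prev(15) | reversed so far: 2 -> 15 -> 46 -> 20 -> 37 -> 13
Step 7: curr=33, set curr.next=prev(2) | reversed so far: 33 -> 2 -> 15 -> 46 -> 20 -> 37 -> 13

33 -> 2 -> 15 -> 46 -> 20 -> 37 -> 13 -> None
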